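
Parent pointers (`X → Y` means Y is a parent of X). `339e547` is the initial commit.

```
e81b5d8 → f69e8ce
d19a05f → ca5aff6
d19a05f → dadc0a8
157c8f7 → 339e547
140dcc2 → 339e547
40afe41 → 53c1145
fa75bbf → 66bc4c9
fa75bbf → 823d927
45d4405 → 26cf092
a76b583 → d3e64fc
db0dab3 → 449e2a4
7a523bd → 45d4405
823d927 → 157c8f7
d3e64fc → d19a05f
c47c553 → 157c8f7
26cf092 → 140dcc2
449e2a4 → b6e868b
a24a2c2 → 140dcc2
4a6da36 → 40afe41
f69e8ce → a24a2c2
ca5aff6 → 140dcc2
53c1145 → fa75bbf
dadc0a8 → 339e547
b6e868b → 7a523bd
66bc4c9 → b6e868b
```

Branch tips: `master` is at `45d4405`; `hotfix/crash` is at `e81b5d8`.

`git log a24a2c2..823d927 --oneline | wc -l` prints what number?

2

Reachable from 823d927: {157c8f7, 339e547, 823d927}.
Reachable from a24a2c2: {140dcc2, 339e547, a24a2c2}.
In 823d927's history but not a24a2c2's: {157c8f7, 823d927} — 2 commits.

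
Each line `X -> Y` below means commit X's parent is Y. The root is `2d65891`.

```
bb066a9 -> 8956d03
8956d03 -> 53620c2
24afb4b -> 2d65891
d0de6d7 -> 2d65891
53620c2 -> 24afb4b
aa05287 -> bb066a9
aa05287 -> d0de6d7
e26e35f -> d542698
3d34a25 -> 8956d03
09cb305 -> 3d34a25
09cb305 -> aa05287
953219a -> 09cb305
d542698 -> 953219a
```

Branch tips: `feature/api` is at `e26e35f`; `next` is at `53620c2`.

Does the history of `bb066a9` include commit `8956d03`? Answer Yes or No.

Ancestors of bb066a9 (commits reachable by following parents): {24afb4b, 2d65891, 53620c2, 8956d03, bb066a9}.
8956d03 is in that set, so it is an ancestor of bb066a9.

Yes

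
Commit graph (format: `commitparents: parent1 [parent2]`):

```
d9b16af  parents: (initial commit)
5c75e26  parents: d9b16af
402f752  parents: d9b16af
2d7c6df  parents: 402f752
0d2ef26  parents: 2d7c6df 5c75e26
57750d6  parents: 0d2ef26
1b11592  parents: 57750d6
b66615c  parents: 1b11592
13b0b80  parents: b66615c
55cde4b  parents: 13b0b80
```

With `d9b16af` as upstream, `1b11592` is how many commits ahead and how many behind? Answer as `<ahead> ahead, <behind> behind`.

6 ahead, 0 behind

Reachable from 1b11592: {0d2ef26, 1b11592, 2d7c6df, 402f752, 57750d6, 5c75e26, d9b16af}.
Reachable from d9b16af: {d9b16af}.
Only in 1b11592's history (ahead): {0d2ef26, 1b11592, 2d7c6df, 402f752, 57750d6, 5c75e26} — 6.
Only in d9b16af's history (behind): {} — 0.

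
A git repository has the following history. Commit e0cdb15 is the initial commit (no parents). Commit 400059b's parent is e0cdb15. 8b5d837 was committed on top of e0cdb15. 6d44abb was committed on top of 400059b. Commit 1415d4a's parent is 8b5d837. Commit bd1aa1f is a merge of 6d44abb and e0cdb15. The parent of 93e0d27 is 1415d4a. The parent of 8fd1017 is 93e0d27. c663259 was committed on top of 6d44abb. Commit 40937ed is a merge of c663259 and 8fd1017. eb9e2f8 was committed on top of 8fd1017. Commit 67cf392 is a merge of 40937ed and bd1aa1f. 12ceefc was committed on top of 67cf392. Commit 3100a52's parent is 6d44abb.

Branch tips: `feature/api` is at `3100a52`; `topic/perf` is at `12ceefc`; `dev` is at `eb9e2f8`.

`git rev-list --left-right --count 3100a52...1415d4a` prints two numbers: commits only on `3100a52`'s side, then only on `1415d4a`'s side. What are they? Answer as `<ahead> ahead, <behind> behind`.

3 ahead, 2 behind

Reachable from 3100a52: {3100a52, 400059b, 6d44abb, e0cdb15}.
Reachable from 1415d4a: {1415d4a, 8b5d837, e0cdb15}.
Only in 3100a52's history (ahead): {3100a52, 400059b, 6d44abb} — 3.
Only in 1415d4a's history (behind): {1415d4a, 8b5d837} — 2.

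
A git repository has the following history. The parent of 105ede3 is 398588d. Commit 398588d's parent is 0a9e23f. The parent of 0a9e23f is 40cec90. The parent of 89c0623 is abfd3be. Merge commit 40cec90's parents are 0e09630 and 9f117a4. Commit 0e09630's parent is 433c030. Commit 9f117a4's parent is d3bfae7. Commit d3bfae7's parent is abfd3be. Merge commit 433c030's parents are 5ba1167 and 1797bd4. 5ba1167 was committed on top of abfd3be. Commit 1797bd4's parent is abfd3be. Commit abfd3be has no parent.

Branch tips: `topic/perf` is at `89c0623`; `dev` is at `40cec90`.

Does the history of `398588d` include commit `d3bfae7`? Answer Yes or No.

Yes

Ancestors of 398588d (commits reachable by following parents): {0a9e23f, 0e09630, 1797bd4, 398588d, 40cec90, 433c030, 5ba1167, 9f117a4, abfd3be, d3bfae7}.
d3bfae7 is in that set, so it is an ancestor of 398588d.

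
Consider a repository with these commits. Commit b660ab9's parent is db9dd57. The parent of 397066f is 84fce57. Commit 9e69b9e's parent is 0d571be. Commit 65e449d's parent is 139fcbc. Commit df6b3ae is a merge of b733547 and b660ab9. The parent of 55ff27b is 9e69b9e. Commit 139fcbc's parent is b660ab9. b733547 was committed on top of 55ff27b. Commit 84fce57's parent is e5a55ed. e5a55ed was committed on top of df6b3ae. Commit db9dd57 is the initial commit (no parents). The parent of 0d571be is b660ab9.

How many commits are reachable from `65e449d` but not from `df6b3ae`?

2

Reachable from 65e449d: {139fcbc, 65e449d, b660ab9, db9dd57}.
Reachable from df6b3ae: {0d571be, 55ff27b, 9e69b9e, b660ab9, b733547, db9dd57, df6b3ae}.
In 65e449d's history but not df6b3ae's: {139fcbc, 65e449d} — 2 commits.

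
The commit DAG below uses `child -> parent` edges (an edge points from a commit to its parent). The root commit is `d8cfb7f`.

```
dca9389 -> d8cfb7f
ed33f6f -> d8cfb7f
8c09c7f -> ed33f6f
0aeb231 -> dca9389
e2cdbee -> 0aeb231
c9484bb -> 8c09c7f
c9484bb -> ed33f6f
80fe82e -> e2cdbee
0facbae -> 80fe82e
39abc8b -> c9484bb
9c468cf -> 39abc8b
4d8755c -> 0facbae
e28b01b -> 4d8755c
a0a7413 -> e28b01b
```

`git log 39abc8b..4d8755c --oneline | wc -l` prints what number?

6

Reachable from 4d8755c: {0aeb231, 0facbae, 4d8755c, 80fe82e, d8cfb7f, dca9389, e2cdbee}.
Reachable from 39abc8b: {39abc8b, 8c09c7f, c9484bb, d8cfb7f, ed33f6f}.
In 4d8755c's history but not 39abc8b's: {0aeb231, 0facbae, 4d8755c, 80fe82e, dca9389, e2cdbee} — 6 commits.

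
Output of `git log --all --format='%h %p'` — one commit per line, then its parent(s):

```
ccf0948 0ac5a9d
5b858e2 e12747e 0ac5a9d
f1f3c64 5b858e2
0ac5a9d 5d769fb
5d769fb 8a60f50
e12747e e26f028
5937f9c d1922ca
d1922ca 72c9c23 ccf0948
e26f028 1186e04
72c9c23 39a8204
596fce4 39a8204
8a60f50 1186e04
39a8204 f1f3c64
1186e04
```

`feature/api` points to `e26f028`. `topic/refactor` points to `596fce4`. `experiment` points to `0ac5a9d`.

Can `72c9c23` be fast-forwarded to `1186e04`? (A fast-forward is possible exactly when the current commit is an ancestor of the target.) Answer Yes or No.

A fast-forward from 72c9c23 to 1186e04 is possible iff 72c9c23 is an ancestor of 1186e04.
Ancestors of 1186e04: {1186e04}.
72c9c23 is not among them, so fast-forward is not possible.

No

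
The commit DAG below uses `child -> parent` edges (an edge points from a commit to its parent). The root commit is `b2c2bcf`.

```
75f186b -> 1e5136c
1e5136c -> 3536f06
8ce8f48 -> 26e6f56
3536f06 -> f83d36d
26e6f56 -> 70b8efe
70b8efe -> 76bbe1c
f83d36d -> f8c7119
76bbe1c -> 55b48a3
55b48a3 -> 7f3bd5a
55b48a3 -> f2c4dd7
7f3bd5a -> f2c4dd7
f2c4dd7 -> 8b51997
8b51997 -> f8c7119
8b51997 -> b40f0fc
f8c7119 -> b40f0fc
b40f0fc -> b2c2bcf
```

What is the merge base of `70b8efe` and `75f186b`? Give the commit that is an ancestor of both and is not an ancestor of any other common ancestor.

f8c7119

Ancestors of 70b8efe: {55b48a3, 70b8efe, 76bbe1c, 7f3bd5a, 8b51997, b2c2bcf, b40f0fc, f2c4dd7, f8c7119}.
Ancestors of 75f186b: {1e5136c, 3536f06, 75f186b, b2c2bcf, b40f0fc, f83d36d, f8c7119}.
Common ancestors: {b2c2bcf, b40f0fc, f8c7119}.
Among these, f8c7119 is not an ancestor of any other common ancestor — it is the merge base.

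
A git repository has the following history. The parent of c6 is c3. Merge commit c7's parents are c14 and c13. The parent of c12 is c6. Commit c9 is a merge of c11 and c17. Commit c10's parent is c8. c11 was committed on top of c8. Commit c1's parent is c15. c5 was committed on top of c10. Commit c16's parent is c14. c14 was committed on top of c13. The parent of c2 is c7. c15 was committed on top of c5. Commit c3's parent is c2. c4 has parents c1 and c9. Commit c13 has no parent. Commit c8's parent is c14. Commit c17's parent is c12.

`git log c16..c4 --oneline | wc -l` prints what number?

14

Reachable from c4: {c1, c10, c11, c12, c13, c14, c15, c17, c2, c3, c4, c5, c6, c7, c8, c9}.
Reachable from c16: {c13, c14, c16}.
In c4's history but not c16's: {c1, c10, c11, c12, c15, c17, c2, c3, c4, c5, c6, c7, c8, c9} — 14 commits.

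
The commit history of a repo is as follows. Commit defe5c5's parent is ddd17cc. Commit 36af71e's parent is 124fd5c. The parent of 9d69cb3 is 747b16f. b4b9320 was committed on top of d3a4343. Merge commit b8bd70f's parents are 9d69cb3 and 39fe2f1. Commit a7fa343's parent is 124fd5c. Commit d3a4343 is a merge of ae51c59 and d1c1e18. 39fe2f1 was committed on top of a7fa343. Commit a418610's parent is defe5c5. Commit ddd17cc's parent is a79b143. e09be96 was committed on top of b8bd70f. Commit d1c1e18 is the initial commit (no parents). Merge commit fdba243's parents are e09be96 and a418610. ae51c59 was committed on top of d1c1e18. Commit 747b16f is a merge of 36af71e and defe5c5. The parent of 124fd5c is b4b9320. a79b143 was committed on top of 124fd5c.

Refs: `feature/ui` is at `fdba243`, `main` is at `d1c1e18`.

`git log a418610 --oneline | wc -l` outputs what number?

9

Walking parent pointers from a418610: reachable set = {124fd5c, a418610, a79b143, ae51c59, b4b9320, d1c1e18, d3a4343, ddd17cc, defe5c5}.
That is 9 commits.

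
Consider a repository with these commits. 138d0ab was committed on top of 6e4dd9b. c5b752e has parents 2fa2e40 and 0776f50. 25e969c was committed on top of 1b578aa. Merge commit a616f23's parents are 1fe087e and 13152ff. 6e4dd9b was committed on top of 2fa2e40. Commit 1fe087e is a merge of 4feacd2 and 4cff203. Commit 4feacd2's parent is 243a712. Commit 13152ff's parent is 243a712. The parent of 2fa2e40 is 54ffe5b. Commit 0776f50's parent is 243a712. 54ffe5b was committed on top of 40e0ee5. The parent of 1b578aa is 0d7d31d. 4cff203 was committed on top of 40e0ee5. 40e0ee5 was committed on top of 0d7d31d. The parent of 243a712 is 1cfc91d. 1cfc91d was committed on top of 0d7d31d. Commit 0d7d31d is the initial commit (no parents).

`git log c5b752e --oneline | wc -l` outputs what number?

8

Walking parent pointers from c5b752e: reachable set = {0776f50, 0d7d31d, 1cfc91d, 243a712, 2fa2e40, 40e0ee5, 54ffe5b, c5b752e}.
That is 8 commits.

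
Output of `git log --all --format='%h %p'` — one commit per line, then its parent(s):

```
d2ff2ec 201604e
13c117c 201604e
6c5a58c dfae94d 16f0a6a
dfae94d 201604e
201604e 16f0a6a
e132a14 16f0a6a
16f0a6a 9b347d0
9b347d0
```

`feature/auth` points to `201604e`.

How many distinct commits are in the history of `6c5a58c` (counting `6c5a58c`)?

5

Walking parent pointers from 6c5a58c: reachable set = {16f0a6a, 201604e, 6c5a58c, 9b347d0, dfae94d}.
That is 5 commits.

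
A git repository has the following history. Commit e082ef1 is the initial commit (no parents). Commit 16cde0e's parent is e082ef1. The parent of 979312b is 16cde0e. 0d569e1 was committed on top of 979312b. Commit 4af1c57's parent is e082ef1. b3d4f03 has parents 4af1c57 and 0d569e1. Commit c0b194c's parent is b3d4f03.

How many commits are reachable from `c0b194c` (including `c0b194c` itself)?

7

Walking parent pointers from c0b194c: reachable set = {0d569e1, 16cde0e, 4af1c57, 979312b, b3d4f03, c0b194c, e082ef1}.
That is 7 commits.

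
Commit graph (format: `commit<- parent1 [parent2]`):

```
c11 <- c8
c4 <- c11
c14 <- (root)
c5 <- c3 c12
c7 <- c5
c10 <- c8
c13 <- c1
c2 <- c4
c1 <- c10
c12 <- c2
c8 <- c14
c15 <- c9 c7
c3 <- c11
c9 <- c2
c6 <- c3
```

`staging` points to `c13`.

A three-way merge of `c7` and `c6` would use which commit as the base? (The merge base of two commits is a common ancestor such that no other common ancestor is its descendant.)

c3

Ancestors of c7: {c11, c12, c14, c2, c3, c4, c5, c7, c8}.
Ancestors of c6: {c11, c14, c3, c6, c8}.
Common ancestors: {c11, c14, c3, c8}.
Among these, c3 is not an ancestor of any other common ancestor — it is the merge base.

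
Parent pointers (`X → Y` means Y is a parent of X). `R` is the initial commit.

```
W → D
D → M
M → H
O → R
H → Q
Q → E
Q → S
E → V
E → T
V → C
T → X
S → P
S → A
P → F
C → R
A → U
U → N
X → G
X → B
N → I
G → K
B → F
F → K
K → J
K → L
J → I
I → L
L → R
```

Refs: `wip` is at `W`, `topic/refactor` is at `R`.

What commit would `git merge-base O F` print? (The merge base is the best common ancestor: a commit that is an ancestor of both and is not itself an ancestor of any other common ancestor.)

Ancestors of O: {O, R}.
Ancestors of F: {F, I, J, K, L, R}.
Common ancestors: {R}.
The only common ancestor is R, so it is the merge base.

R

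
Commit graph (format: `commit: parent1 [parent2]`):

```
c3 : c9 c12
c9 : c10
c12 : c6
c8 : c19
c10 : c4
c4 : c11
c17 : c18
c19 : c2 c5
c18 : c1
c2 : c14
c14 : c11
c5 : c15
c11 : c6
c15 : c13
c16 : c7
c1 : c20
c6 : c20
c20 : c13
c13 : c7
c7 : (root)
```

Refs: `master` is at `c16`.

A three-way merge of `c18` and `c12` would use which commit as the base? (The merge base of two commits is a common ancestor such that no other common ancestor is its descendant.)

Ancestors of c18: {c1, c13, c18, c20, c7}.
Ancestors of c12: {c12, c13, c20, c6, c7}.
Common ancestors: {c13, c20, c7}.
Among these, c20 is not an ancestor of any other common ancestor — it is the merge base.

c20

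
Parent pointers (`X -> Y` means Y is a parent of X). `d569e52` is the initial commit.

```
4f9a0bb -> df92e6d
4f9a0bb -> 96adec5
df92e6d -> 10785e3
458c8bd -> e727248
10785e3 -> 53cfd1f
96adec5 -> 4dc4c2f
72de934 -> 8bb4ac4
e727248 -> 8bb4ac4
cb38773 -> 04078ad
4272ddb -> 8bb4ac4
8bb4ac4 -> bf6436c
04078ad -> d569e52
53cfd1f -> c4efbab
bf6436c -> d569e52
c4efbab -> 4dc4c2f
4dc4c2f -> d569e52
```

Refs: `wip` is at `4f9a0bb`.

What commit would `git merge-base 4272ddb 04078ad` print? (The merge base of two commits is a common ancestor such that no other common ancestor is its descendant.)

Ancestors of 4272ddb: {4272ddb, 8bb4ac4, bf6436c, d569e52}.
Ancestors of 04078ad: {04078ad, d569e52}.
Common ancestors: {d569e52}.
The only common ancestor is d569e52, so it is the merge base.

d569e52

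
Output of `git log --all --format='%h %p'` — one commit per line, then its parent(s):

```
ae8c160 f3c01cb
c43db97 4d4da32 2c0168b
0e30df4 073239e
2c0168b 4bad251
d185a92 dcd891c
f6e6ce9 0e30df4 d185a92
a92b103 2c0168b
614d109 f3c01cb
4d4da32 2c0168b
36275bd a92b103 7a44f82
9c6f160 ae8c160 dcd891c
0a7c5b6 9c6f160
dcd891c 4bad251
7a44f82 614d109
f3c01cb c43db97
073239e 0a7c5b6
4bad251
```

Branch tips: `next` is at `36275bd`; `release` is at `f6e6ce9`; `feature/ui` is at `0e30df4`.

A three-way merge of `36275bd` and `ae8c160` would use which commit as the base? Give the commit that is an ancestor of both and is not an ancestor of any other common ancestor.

f3c01cb

Ancestors of 36275bd: {2c0168b, 36275bd, 4bad251, 4d4da32, 614d109, 7a44f82, a92b103, c43db97, f3c01cb}.
Ancestors of ae8c160: {2c0168b, 4bad251, 4d4da32, ae8c160, c43db97, f3c01cb}.
Common ancestors: {2c0168b, 4bad251, 4d4da32, c43db97, f3c01cb}.
Among these, f3c01cb is not an ancestor of any other common ancestor — it is the merge base.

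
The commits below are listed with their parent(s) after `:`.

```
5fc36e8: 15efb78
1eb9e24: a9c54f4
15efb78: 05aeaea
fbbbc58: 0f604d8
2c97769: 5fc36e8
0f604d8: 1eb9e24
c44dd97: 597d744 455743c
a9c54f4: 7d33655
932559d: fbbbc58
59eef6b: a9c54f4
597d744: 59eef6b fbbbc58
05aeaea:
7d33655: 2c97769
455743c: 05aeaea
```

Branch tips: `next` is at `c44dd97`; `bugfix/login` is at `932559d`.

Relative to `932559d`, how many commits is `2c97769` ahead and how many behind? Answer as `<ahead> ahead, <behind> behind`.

Reachable from 2c97769: {05aeaea, 15efb78, 2c97769, 5fc36e8}.
Reachable from 932559d: {05aeaea, 0f604d8, 15efb78, 1eb9e24, 2c97769, 5fc36e8, 7d33655, 932559d, a9c54f4, fbbbc58}.
Only in 2c97769's history (ahead): {} — 0.
Only in 932559d's history (behind): {0f604d8, 1eb9e24, 7d33655, 932559d, a9c54f4, fbbbc58} — 6.

0 ahead, 6 behind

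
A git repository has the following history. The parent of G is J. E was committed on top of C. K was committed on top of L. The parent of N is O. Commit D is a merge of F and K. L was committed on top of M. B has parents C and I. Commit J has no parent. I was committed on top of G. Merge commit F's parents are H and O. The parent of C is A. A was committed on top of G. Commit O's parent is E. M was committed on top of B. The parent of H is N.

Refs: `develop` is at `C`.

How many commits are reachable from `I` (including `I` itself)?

Walking parent pointers from I: reachable set = {G, I, J}.
That is 3 commits.

3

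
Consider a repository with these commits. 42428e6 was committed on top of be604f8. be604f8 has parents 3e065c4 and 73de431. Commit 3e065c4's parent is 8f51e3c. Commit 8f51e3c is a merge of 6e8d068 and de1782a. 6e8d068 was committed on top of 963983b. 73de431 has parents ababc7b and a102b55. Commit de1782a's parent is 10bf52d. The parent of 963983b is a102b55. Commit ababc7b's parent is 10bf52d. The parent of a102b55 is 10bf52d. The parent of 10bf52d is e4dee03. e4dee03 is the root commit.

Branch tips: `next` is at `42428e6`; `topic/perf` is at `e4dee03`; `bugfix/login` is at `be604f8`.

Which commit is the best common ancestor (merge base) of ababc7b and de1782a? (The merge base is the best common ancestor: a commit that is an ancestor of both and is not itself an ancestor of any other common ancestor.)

10bf52d

Ancestors of ababc7b: {10bf52d, ababc7b, e4dee03}.
Ancestors of de1782a: {10bf52d, de1782a, e4dee03}.
Common ancestors: {10bf52d, e4dee03}.
Among these, 10bf52d is not an ancestor of any other common ancestor — it is the merge base.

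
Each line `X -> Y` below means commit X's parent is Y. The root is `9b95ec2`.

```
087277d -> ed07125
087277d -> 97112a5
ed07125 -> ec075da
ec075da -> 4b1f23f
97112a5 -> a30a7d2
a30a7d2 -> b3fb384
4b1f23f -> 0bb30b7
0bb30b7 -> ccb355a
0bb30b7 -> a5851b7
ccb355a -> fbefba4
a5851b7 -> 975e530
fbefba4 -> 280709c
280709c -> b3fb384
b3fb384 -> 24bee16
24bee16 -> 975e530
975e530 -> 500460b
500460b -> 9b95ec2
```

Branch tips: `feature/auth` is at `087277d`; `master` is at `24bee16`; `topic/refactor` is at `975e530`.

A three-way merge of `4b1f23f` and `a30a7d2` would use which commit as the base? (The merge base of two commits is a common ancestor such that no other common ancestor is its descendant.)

b3fb384

Ancestors of 4b1f23f: {0bb30b7, 24bee16, 280709c, 4b1f23f, 500460b, 975e530, 9b95ec2, a5851b7, b3fb384, ccb355a, fbefba4}.
Ancestors of a30a7d2: {24bee16, 500460b, 975e530, 9b95ec2, a30a7d2, b3fb384}.
Common ancestors: {24bee16, 500460b, 975e530, 9b95ec2, b3fb384}.
Among these, b3fb384 is not an ancestor of any other common ancestor — it is the merge base.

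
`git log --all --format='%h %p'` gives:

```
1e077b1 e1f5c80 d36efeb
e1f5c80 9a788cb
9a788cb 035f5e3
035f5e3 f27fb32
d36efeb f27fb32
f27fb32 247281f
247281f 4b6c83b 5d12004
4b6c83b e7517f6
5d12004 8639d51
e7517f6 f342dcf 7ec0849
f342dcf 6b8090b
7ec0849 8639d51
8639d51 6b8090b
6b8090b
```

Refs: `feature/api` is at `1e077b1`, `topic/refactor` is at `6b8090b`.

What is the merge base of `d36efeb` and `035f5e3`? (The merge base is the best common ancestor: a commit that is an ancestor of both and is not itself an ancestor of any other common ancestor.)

f27fb32

Ancestors of d36efeb: {247281f, 4b6c83b, 5d12004, 6b8090b, 7ec0849, 8639d51, d36efeb, e7517f6, f27fb32, f342dcf}.
Ancestors of 035f5e3: {035f5e3, 247281f, 4b6c83b, 5d12004, 6b8090b, 7ec0849, 8639d51, e7517f6, f27fb32, f342dcf}.
Common ancestors: {247281f, 4b6c83b, 5d12004, 6b8090b, 7ec0849, 8639d51, e7517f6, f27fb32, f342dcf}.
Among these, f27fb32 is not an ancestor of any other common ancestor — it is the merge base.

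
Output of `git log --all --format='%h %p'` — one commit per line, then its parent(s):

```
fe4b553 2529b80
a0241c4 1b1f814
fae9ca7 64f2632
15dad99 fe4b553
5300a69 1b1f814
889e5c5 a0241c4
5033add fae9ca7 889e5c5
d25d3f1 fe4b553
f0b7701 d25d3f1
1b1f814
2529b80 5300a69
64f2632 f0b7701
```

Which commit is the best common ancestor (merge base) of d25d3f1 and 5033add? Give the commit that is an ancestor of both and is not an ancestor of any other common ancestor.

Ancestors of d25d3f1: {1b1f814, 2529b80, 5300a69, d25d3f1, fe4b553}.
Ancestors of 5033add: {1b1f814, 2529b80, 5033add, 5300a69, 64f2632, 889e5c5, a0241c4, d25d3f1, f0b7701, fae9ca7, fe4b553}.
Common ancestors: {1b1f814, 2529b80, 5300a69, d25d3f1, fe4b553}.
Among these, d25d3f1 is not an ancestor of any other common ancestor — it is the merge base.

d25d3f1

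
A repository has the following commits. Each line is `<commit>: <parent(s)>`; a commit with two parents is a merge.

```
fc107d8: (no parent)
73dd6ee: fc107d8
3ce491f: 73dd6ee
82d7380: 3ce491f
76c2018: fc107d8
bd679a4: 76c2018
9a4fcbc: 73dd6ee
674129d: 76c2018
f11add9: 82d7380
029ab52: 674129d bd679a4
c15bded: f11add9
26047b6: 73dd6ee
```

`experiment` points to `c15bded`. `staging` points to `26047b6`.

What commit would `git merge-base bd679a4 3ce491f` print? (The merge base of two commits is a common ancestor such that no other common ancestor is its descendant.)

Ancestors of bd679a4: {76c2018, bd679a4, fc107d8}.
Ancestors of 3ce491f: {3ce491f, 73dd6ee, fc107d8}.
Common ancestors: {fc107d8}.
The only common ancestor is fc107d8, so it is the merge base.

fc107d8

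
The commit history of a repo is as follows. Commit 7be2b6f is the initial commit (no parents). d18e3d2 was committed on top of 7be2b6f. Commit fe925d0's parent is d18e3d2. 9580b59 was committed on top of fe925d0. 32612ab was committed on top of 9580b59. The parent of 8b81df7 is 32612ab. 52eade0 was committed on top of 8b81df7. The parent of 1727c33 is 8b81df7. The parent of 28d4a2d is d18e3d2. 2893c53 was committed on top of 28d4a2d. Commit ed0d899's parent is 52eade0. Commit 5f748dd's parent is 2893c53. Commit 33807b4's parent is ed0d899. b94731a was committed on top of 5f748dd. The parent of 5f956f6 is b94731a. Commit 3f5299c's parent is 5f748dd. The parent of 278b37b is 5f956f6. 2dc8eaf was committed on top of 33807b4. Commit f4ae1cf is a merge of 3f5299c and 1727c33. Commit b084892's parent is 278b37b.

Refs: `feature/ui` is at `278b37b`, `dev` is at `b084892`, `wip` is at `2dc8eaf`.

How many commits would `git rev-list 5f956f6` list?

Walking parent pointers from 5f956f6: reachable set = {2893c53, 28d4a2d, 5f748dd, 5f956f6, 7be2b6f, b94731a, d18e3d2}.
That is 7 commits.

7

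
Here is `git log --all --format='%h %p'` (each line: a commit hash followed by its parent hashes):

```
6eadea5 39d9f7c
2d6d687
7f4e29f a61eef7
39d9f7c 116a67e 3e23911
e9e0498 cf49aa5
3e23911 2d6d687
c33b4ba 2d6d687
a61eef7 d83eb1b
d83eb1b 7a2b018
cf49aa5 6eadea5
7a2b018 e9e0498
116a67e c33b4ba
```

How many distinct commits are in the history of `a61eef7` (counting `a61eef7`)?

11

Walking parent pointers from a61eef7: reachable set = {116a67e, 2d6d687, 39d9f7c, 3e23911, 6eadea5, 7a2b018, a61eef7, c33b4ba, cf49aa5, d83eb1b, e9e0498}.
That is 11 commits.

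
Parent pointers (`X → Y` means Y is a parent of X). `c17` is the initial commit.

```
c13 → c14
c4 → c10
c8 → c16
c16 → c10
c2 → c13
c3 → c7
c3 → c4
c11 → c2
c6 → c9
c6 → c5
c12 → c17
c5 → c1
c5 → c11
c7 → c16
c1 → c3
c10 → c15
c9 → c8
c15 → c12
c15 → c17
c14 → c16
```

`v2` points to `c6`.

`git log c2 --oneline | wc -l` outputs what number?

8

Walking parent pointers from c2: reachable set = {c10, c12, c13, c14, c15, c16, c17, c2}.
That is 8 commits.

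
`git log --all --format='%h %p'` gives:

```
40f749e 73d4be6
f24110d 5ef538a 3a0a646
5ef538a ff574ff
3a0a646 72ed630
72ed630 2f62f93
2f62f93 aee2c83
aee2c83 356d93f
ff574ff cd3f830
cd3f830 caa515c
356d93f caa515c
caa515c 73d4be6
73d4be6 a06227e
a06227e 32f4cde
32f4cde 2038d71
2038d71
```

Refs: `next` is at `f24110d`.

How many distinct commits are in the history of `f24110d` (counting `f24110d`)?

14

Walking parent pointers from f24110d: reachable set = {2038d71, 2f62f93, 32f4cde, 356d93f, 3a0a646, 5ef538a, 72ed630, 73d4be6, a06227e, aee2c83, caa515c, cd3f830, f24110d, ff574ff}.
That is 14 commits.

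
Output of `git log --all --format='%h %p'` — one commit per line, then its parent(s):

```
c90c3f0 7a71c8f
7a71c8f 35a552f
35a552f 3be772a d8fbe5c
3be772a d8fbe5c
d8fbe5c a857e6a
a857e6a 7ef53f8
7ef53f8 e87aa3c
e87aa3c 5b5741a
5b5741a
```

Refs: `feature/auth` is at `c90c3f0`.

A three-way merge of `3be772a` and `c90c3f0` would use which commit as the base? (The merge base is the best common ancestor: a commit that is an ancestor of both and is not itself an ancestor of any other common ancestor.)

3be772a

Ancestors of 3be772a: {3be772a, 5b5741a, 7ef53f8, a857e6a, d8fbe5c, e87aa3c}.
Ancestors of c90c3f0: {35a552f, 3be772a, 5b5741a, 7a71c8f, 7ef53f8, a857e6a, c90c3f0, d8fbe5c, e87aa3c}.
Common ancestors: {3be772a, 5b5741a, 7ef53f8, a857e6a, d8fbe5c, e87aa3c}.
Among these, 3be772a is not an ancestor of any other common ancestor — it is the merge base.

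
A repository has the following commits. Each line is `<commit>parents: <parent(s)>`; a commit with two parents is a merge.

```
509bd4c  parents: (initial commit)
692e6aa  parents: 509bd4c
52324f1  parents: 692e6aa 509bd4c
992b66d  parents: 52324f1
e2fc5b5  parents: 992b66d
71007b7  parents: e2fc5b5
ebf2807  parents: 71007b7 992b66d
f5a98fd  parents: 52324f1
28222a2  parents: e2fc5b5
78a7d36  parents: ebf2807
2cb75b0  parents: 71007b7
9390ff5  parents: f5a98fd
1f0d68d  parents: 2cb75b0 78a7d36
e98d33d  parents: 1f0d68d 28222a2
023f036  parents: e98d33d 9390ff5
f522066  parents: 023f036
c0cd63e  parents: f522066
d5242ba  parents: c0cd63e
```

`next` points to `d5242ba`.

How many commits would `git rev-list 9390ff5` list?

5

Walking parent pointers from 9390ff5: reachable set = {509bd4c, 52324f1, 692e6aa, 9390ff5, f5a98fd}.
That is 5 commits.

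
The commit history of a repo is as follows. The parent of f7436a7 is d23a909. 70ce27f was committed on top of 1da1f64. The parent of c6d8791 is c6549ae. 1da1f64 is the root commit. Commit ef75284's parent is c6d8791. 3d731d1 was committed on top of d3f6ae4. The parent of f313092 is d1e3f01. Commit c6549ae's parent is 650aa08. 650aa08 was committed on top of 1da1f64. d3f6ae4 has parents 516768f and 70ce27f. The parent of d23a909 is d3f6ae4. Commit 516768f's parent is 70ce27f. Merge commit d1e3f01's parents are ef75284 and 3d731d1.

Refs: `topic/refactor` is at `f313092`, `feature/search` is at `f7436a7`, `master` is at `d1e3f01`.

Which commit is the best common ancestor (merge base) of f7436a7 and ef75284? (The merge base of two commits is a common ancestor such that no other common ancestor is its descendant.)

Ancestors of f7436a7: {1da1f64, 516768f, 70ce27f, d23a909, d3f6ae4, f7436a7}.
Ancestors of ef75284: {1da1f64, 650aa08, c6549ae, c6d8791, ef75284}.
Common ancestors: {1da1f64}.
The only common ancestor is 1da1f64, so it is the merge base.

1da1f64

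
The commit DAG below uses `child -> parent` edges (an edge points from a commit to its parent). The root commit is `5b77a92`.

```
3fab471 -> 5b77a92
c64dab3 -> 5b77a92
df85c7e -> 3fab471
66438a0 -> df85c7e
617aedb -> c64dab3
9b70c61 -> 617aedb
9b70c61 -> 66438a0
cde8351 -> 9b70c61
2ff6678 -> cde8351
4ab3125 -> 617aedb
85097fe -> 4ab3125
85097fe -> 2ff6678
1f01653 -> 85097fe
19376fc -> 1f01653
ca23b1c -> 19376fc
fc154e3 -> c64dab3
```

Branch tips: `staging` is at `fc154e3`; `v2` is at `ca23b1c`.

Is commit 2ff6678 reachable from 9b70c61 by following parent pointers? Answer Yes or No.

No

Ancestors of 9b70c61: {3fab471, 5b77a92, 617aedb, 66438a0, 9b70c61, c64dab3, df85c7e}.
2ff6678 is not in that set, so it is not an ancestor of 9b70c61.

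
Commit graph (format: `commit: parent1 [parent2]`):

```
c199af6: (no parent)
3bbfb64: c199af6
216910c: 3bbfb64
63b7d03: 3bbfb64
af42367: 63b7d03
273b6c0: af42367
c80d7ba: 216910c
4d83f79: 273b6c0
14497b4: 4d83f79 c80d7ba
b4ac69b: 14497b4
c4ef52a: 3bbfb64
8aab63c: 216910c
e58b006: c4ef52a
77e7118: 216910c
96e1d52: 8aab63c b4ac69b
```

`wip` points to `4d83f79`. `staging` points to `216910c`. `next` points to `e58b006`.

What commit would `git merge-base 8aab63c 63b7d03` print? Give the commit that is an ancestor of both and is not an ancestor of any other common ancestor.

3bbfb64

Ancestors of 8aab63c: {216910c, 3bbfb64, 8aab63c, c199af6}.
Ancestors of 63b7d03: {3bbfb64, 63b7d03, c199af6}.
Common ancestors: {3bbfb64, c199af6}.
Among these, 3bbfb64 is not an ancestor of any other common ancestor — it is the merge base.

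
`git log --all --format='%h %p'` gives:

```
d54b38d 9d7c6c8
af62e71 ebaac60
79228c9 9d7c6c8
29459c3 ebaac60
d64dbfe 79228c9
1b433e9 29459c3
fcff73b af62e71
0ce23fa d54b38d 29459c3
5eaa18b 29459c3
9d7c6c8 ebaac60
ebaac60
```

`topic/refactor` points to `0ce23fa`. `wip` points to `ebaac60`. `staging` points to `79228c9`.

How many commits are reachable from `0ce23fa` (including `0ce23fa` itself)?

5

Walking parent pointers from 0ce23fa: reachable set = {0ce23fa, 29459c3, 9d7c6c8, d54b38d, ebaac60}.
That is 5 commits.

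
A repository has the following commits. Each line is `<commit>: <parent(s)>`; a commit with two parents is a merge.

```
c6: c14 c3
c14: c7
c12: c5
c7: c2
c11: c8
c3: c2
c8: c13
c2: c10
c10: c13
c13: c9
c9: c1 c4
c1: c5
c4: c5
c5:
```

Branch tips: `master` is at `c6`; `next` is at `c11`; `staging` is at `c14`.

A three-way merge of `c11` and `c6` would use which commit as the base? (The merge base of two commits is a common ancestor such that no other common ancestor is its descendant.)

Ancestors of c11: {c1, c11, c13, c4, c5, c8, c9}.
Ancestors of c6: {c1, c10, c13, c14, c2, c3, c4, c5, c6, c7, c9}.
Common ancestors: {c1, c13, c4, c5, c9}.
Among these, c13 is not an ancestor of any other common ancestor — it is the merge base.

c13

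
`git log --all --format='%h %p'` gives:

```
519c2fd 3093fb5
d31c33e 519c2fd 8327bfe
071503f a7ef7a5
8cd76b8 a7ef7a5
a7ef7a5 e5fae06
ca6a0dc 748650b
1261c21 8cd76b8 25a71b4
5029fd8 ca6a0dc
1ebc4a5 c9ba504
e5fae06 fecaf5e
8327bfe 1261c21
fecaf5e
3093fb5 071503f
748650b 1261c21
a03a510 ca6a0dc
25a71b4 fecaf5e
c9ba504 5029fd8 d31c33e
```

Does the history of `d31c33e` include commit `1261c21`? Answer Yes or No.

Ancestors of d31c33e (commits reachable by following parents): {071503f, 1261c21, 25a71b4, 3093fb5, 519c2fd, 8327bfe, 8cd76b8, a7ef7a5, d31c33e, e5fae06, fecaf5e}.
1261c21 is in that set, so it is an ancestor of d31c33e.

Yes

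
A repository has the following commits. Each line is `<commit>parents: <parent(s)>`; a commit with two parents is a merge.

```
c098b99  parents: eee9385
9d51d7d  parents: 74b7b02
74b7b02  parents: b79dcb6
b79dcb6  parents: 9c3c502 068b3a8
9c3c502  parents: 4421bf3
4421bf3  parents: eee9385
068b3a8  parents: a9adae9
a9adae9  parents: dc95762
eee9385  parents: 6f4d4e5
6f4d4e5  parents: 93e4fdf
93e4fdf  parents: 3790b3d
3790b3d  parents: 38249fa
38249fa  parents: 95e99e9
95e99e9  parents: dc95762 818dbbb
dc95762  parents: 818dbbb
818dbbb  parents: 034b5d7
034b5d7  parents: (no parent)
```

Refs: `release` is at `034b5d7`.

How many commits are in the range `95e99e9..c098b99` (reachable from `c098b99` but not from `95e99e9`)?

6

Reachable from c098b99: {034b5d7, 3790b3d, 38249fa, 6f4d4e5, 818dbbb, 93e4fdf, 95e99e9, c098b99, dc95762, eee9385}.
Reachable from 95e99e9: {034b5d7, 818dbbb, 95e99e9, dc95762}.
In c098b99's history but not 95e99e9's: {3790b3d, 38249fa, 6f4d4e5, 93e4fdf, c098b99, eee9385} — 6 commits.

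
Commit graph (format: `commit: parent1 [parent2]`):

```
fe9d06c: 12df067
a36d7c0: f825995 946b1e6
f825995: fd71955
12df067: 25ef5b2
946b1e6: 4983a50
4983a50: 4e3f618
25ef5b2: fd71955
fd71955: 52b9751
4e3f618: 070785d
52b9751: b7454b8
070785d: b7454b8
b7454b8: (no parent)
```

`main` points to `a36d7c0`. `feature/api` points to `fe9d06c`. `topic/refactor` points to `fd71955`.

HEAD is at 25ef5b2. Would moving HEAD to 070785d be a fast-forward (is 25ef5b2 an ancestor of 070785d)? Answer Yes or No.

No

A fast-forward from 25ef5b2 to 070785d is possible iff 25ef5b2 is an ancestor of 070785d.
Ancestors of 070785d: {070785d, b7454b8}.
25ef5b2 is not among them, so fast-forward is not possible.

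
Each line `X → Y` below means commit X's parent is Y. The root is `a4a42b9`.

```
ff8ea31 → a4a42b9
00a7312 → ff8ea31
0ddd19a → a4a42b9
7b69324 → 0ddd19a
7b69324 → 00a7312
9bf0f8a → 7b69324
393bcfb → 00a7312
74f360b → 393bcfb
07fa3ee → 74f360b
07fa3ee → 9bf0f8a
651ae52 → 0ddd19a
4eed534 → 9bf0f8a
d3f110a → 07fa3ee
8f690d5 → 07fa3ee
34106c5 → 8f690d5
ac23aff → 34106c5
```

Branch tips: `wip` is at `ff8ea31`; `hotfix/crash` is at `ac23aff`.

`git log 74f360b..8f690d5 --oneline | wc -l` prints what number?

Reachable from 8f690d5: {00a7312, 07fa3ee, 0ddd19a, 393bcfb, 74f360b, 7b69324, 8f690d5, 9bf0f8a, a4a42b9, ff8ea31}.
Reachable from 74f360b: {00a7312, 393bcfb, 74f360b, a4a42b9, ff8ea31}.
In 8f690d5's history but not 74f360b's: {07fa3ee, 0ddd19a, 7b69324, 8f690d5, 9bf0f8a} — 5 commits.

5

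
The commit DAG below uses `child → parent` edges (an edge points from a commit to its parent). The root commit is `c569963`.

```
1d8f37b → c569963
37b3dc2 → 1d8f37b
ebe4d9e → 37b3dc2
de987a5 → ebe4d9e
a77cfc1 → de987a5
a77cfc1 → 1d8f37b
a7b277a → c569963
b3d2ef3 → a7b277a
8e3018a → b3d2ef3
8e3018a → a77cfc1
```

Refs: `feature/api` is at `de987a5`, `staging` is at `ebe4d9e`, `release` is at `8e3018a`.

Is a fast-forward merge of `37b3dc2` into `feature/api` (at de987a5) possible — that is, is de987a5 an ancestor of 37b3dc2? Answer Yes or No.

A fast-forward from de987a5 to 37b3dc2 is possible iff de987a5 is an ancestor of 37b3dc2.
Ancestors of 37b3dc2: {1d8f37b, 37b3dc2, c569963}.
de987a5 is not among them, so fast-forward is not possible.

No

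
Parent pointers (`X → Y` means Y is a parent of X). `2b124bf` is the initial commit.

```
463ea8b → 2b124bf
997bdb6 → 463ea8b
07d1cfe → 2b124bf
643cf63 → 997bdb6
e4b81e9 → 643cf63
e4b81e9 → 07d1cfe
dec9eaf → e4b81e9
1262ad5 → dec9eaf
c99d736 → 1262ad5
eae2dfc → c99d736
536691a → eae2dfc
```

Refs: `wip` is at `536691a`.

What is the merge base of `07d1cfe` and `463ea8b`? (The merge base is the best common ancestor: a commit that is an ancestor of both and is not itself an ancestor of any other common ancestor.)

Ancestors of 07d1cfe: {07d1cfe, 2b124bf}.
Ancestors of 463ea8b: {2b124bf, 463ea8b}.
Common ancestors: {2b124bf}.
The only common ancestor is 2b124bf, so it is the merge base.

2b124bf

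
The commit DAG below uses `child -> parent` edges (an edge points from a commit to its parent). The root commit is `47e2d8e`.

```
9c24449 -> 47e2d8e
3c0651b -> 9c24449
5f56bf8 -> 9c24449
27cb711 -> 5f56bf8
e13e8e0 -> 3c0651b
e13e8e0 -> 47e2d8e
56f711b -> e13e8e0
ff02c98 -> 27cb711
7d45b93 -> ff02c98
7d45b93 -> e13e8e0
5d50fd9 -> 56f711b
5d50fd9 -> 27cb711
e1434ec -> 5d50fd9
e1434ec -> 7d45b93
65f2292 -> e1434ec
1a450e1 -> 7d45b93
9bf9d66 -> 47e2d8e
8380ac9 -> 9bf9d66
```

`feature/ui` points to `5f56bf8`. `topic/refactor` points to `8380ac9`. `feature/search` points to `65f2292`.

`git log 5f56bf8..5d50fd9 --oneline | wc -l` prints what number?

Reachable from 5d50fd9: {27cb711, 3c0651b, 47e2d8e, 56f711b, 5d50fd9, 5f56bf8, 9c24449, e13e8e0}.
Reachable from 5f56bf8: {47e2d8e, 5f56bf8, 9c24449}.
In 5d50fd9's history but not 5f56bf8's: {27cb711, 3c0651b, 56f711b, 5d50fd9, e13e8e0} — 5 commits.

5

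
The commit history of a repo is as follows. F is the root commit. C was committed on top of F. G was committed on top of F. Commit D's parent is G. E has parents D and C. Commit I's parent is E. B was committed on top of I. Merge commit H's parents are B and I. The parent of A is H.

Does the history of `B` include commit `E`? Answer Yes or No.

Yes

Ancestors of B (commits reachable by following parents): {B, C, D, E, F, G, I}.
E is in that set, so it is an ancestor of B.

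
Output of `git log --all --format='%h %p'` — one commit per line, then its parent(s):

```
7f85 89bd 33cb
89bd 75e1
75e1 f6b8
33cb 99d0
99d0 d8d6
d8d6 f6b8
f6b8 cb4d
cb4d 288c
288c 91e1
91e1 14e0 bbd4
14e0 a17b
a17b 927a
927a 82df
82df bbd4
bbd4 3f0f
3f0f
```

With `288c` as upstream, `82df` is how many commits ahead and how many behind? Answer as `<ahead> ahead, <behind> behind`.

0 ahead, 5 behind

Reachable from 82df: {3f0f, 82df, bbd4}.
Reachable from 288c: {14e0, 288c, 3f0f, 82df, 91e1, 927a, a17b, bbd4}.
Only in 82df's history (ahead): {} — 0.
Only in 288c's history (behind): {14e0, 288c, 91e1, 927a, a17b} — 5.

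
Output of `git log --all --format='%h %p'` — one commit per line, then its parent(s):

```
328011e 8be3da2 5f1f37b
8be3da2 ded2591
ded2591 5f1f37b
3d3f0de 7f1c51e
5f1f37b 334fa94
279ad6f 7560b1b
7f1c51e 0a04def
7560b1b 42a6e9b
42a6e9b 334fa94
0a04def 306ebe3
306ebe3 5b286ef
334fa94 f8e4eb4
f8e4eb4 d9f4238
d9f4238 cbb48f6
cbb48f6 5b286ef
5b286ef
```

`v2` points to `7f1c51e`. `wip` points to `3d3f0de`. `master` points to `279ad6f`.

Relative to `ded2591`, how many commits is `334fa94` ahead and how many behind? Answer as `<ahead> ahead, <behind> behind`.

Reachable from 334fa94: {334fa94, 5b286ef, cbb48f6, d9f4238, f8e4eb4}.
Reachable from ded2591: {334fa94, 5b286ef, 5f1f37b, cbb48f6, d9f4238, ded2591, f8e4eb4}.
Only in 334fa94's history (ahead): {} — 0.
Only in ded2591's history (behind): {5f1f37b, ded2591} — 2.

0 ahead, 2 behind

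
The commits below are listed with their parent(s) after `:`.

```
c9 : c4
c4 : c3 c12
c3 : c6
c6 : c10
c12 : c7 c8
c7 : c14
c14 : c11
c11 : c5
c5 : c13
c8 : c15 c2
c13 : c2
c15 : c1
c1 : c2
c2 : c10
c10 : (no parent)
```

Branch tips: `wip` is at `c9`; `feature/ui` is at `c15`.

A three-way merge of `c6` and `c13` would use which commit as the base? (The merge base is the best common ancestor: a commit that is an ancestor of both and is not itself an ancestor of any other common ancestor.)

c10

Ancestors of c6: {c10, c6}.
Ancestors of c13: {c10, c13, c2}.
Common ancestors: {c10}.
The only common ancestor is c10, so it is the merge base.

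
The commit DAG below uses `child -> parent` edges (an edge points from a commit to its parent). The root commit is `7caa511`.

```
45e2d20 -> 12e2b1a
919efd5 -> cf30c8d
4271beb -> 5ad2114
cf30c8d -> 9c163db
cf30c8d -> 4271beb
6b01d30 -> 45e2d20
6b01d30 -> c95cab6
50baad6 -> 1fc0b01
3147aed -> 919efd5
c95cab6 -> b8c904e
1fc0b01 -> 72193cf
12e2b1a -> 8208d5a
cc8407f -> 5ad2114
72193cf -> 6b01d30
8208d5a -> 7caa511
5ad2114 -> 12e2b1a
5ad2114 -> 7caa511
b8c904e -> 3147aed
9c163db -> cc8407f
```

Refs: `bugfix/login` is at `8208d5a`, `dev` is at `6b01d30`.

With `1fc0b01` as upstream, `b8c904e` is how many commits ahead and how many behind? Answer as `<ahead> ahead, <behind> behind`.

0 ahead, 5 behind

Reachable from b8c904e: {12e2b1a, 3147aed, 4271beb, 5ad2114, 7caa511, 8208d5a, 919efd5, 9c163db, b8c904e, cc8407f, cf30c8d}.
Reachable from 1fc0b01: {12e2b1a, 1fc0b01, 3147aed, 4271beb, 45e2d20, 5ad2114, 6b01d30, 72193cf, 7caa511, 8208d5a, 919efd5, 9c163db, b8c904e, c95cab6, cc8407f, cf30c8d}.
Only in b8c904e's history (ahead): {} — 0.
Only in 1fc0b01's history (behind): {1fc0b01, 45e2d20, 6b01d30, 72193cf, c95cab6} — 5.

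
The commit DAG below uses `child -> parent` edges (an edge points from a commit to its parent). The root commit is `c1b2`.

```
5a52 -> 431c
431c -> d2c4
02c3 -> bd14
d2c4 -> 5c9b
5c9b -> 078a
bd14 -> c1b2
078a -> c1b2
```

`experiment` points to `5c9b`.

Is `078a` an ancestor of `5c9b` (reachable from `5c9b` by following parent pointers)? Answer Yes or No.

Yes

Ancestors of 5c9b (commits reachable by following parents): {078a, 5c9b, c1b2}.
078a is in that set, so it is an ancestor of 5c9b.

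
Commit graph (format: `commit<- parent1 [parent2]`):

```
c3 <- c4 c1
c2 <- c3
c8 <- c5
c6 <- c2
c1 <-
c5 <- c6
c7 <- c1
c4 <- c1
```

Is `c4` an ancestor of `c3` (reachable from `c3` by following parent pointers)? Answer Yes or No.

Ancestors of c3 (commits reachable by following parents): {c1, c3, c4}.
c4 is in that set, so it is an ancestor of c3.

Yes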